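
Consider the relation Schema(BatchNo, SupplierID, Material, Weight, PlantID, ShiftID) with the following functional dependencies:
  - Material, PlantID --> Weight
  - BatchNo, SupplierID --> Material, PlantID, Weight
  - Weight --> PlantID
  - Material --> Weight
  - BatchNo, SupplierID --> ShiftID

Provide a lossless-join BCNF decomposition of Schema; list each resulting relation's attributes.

Candidate key of the original relation: {BatchNo, SupplierID}.
In {BatchNo, Material, PlantID, ShiftID, SupplierID, Weight}, {Material, PlantID} is not a superkey ({Material, PlantID}⁺ restricted to this set is {Material, PlantID, Weight}), so split on Material, PlantID --> Weight into {Material, PlantID, Weight} and {BatchNo, Material, PlantID, ShiftID, SupplierID}.
In {Material, PlantID, Weight}, {Weight} is not a superkey ({Weight}⁺ restricted to this set is {PlantID, Weight}), so split on Weight --> PlantID into {PlantID, Weight} and {Material, Weight}.
{PlantID, Weight} is in BCNF.
{Material, Weight} is in BCNF.
In {BatchNo, Material, PlantID, ShiftID, SupplierID}, {Material} is not a superkey ({Material}⁺ restricted to this set is {Material, PlantID}), so split on Material --> PlantID into {Material, PlantID} and {BatchNo, Material, ShiftID, SupplierID}.
{Material, PlantID} is in BCNF.
{BatchNo, Material, ShiftID, SupplierID} is in BCNF.

{BatchNo, Material, ShiftID, SupplierID}; {Material, PlantID}; {Material, Weight}; {PlantID, Weight}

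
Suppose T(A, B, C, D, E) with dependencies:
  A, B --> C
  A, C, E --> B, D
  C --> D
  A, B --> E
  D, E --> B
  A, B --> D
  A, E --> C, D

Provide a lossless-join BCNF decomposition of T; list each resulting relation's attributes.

{A, C, E}; {B, C, E}; {C, D}

Candidate keys of the original relation: {A, B}, {A, E}.
In {A, B, C, D, E}, {C} is not a superkey ({C}⁺ restricted to this set is {C, D}), so split on C --> D into {C, D} and {A, B, C, E}.
{C, D} is in BCNF.
In {A, B, C, E}, {C, E} is not a superkey ({C, E}⁺ restricted to this set is {B, C, E}), so split on C, E --> B into {B, C, E} and {A, C, E}.
{B, C, E} is in BCNF.
{A, C, E} is in BCNF.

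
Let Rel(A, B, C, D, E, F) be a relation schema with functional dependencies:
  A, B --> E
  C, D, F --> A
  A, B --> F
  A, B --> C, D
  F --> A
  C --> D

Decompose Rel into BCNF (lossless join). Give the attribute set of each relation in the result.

{A, F}; {B, C, E, F}; {C, D}

Candidate keys of the original relation: {A, B}, {B, F}.
In {A, B, C, D, E, F}, {C, D, F} is not a superkey ({C, D, F}⁺ restricted to this set is {A, C, D, F}), so split on C, D, F --> A into {A, C, D, F} and {B, C, D, E, F}.
In {A, C, D, F}, {F} is not a superkey ({F}⁺ restricted to this set is {A, F}), so split on F --> A into {A, F} and {C, D, F}.
{A, F} has no BCNF violation.
In {C, D, F}, {C} is not a superkey ({C}⁺ restricted to this set is {C, D}), so split on C --> D into {C, D} and {C, F}.
{C, D} has no BCNF violation.
{C, F} has no BCNF violation.
In {B, C, D, E, F}, {C} is not a superkey ({C}⁺ restricted to this set is {C, D}), so split on C --> D into {C, D} and {B, C, E, F}.
{C, D} has no BCNF violation.
{B, C, E, F} has no BCNF violation.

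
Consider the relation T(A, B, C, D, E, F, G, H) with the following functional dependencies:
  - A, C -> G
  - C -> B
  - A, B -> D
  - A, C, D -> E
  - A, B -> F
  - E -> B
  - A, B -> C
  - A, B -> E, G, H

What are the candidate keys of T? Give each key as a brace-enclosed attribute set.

{A, B}, {A, C}, {A, E}

{A} never appears on the right of any FD, so every key must include it.
Closure of {A, B} is {A, B, C, D, E, F, G, H}, the whole schema; {A, B} is a candidate key.
Closure of {A, C} is {A, B, C, D, E, F, G, H}, the whole schema; {A, C} is a candidate key.
Closure of {A, E} is {A, B, C, D, E, F, G, H}, the whole schema; {A, E} is a candidate key.
Any other superkey properly contains one of these, so there are no further candidate keys.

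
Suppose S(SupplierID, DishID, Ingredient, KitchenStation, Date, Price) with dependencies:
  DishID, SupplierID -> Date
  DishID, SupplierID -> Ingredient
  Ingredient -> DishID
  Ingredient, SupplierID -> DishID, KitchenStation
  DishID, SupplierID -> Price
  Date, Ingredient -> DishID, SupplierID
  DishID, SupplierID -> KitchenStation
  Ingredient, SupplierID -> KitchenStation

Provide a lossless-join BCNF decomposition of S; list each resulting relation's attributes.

{Date, Ingredient, KitchenStation, Price, SupplierID}; {DishID, Ingredient}

Candidate keys of the original relation: {Date, Ingredient}, {DishID, SupplierID}, {Ingredient, SupplierID}.
Within {Date, DishID, Ingredient, KitchenStation, Price, SupplierID}: {Ingredient}⁺ ∩ {Date, DishID, Ingredient, KitchenStation, Price, SupplierID} = {DishID, Ingredient}, not the whole set, so Ingredient -> DishID violates BCNF; decompose into {DishID, Ingredient} and {Date, Ingredient, KitchenStation, Price, SupplierID}.
{DishID, Ingredient}: every determinant is a superkey — BCNF.
{Date, Ingredient, KitchenStation, Price, SupplierID}: every determinant is a superkey — BCNF.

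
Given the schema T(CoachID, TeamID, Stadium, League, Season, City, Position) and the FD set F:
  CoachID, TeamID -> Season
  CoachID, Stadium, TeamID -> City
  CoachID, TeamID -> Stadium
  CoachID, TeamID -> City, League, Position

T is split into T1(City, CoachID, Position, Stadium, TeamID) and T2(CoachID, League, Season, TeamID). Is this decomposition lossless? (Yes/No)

T1 ∩ T2 = {CoachID, TeamID}; its closure under F is {City, CoachID, League, Position, Season, Stadium, TeamID}.
Since T1 ⊆ {City, CoachID, League, Position, Season, Stadium, TeamID}, the intersection is a superkey of T1; the decomposition is lossless.

Yes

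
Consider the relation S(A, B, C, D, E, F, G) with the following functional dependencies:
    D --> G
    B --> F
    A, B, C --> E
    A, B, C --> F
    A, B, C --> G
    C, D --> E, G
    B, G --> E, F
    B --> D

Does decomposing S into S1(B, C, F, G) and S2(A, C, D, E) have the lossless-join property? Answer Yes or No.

No

S1 ∩ S2 = {C}; its closure under F is {C}.
The closure covers neither S1 nor S2 entirely; the join is not lossless.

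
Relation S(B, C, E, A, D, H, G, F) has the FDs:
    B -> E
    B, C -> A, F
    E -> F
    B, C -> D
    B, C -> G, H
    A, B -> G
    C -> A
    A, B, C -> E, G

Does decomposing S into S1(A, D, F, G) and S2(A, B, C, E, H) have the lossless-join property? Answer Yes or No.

The shared attributes are {A} and {A}⁺ = {A}.
Neither S1 nor S2 is contained in that closure, so the decomposition is lossy.

No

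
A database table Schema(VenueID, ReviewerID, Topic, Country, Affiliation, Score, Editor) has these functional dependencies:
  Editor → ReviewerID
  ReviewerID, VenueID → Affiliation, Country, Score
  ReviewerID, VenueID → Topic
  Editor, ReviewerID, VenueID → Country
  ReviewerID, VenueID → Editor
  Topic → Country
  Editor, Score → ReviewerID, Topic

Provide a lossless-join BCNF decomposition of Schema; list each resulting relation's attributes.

{Affiliation, Editor, Score, VenueID}; {Country, Topic}; {Editor, ReviewerID}; {Editor, Score, Topic}

Candidate keys of the original relation: {Editor, VenueID}, {ReviewerID, VenueID}.
Within {Affiliation, Country, Editor, ReviewerID, Score, Topic, VenueID}: {Editor}⁺ ∩ {Affiliation, Country, Editor, ReviewerID, Score, Topic, VenueID} = {Editor, ReviewerID}, not the whole set, so Editor → ReviewerID violates BCNF; decompose into {Editor, ReviewerID} and {Affiliation, Country, Editor, Score, Topic, VenueID}.
{Editor, ReviewerID}: every determinant is a superkey — BCNF.
Within {Affiliation, Country, Editor, Score, Topic, VenueID}: {Topic}⁺ ∩ {Affiliation, Country, Editor, Score, Topic, VenueID} = {Country, Topic}, not the whole set, so Topic → Country violates BCNF; decompose into {Country, Topic} and {Affiliation, Editor, Score, Topic, VenueID}.
{Country, Topic}: every determinant is a superkey — BCNF.
Within {Affiliation, Editor, Score, Topic, VenueID}: {Editor, Score}⁺ ∩ {Affiliation, Editor, Score, Topic, VenueID} = {Editor, Score, Topic}, not the whole set, so Editor, Score → Topic violates BCNF; decompose into {Editor, Score, Topic} and {Affiliation, Editor, Score, VenueID}.
{Editor, Score, Topic}: every determinant is a superkey — BCNF.
{Affiliation, Editor, Score, VenueID}: every determinant is a superkey — BCNF.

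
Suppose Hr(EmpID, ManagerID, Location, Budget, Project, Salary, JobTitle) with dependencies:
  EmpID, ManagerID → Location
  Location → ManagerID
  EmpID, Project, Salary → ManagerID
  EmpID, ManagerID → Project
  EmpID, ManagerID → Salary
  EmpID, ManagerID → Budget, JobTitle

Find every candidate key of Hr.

{EmpID} never appears on the right of any FD, so every key must include it.
{EmpID, Location}⁺ = {Budget, EmpID, JobTitle, Location, ManagerID, Project, Salary}, which is every attribute, so {EmpID, Location} is a candidate key.
{EmpID, ManagerID}⁺ = {Budget, EmpID, JobTitle, Location, ManagerID, Project, Salary}, which is every attribute, so {EmpID, ManagerID} is a candidate key.
{EmpID, Project, Salary}⁺ = {Budget, EmpID, JobTitle, Location, ManagerID, Project, Salary}, which is every attribute, so {EmpID, Project, Salary} is a candidate key.
Any other superkey properly contains one of these, so there are no further candidate keys.

{EmpID, Location}, {EmpID, ManagerID}, {EmpID, Project, Salary}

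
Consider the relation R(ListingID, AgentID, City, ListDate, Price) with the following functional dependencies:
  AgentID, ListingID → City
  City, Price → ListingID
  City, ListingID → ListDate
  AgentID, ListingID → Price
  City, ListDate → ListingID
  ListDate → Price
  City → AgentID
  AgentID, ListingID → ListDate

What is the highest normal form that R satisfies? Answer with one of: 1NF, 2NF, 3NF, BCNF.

Candidate keys: {AgentID, ListingID}, {City, ListDate}, {City, ListingID}, {City, Price}. Prime attributes: {AgentID, City, ListDate, ListingID, Price}.
ListDate → Price: {ListDate}⁺ = {ListDate, Price}, which is not all of the attributes, so the left side is not a superkey — BCNF is violated.
Since {Price} ⊆ prime attributes and every other non-superkey FD also has a prime right side, the schema is in 3NF.

3NF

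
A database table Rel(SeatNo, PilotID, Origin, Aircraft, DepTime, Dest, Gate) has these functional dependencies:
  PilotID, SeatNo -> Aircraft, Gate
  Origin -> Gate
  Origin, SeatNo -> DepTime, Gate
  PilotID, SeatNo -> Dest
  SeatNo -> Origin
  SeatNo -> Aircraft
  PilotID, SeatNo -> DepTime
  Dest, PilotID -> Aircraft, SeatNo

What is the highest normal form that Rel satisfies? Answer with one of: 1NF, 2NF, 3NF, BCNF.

1NF

Candidate keys: {Dest, PilotID}, {PilotID, SeatNo}. Prime attributes: {Dest, PilotID, SeatNo}.
Origin -> Gate: {Origin}⁺ = {Gate, Origin}, which is not all of the attributes, so the left side is not a superkey — BCNF is violated.
Because {Gate} is non-prime and the left side of Origin -> Gate is not a superkey, the relation is not in 3NF.
Since {SeatNo} ⊂ {PilotID, SeatNo} and {SeatNo}⁺ ⊇ {Aircraft, DepTime, Gate, Origin} with {Aircraft, DepTime, Gate, Origin} non-prime, there is a partial dependency; 2NF fails.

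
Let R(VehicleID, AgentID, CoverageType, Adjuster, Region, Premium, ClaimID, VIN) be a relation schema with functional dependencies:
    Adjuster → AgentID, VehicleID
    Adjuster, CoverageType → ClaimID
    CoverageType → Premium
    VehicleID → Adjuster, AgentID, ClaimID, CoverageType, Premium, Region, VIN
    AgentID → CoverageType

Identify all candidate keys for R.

{Adjuster}⁺ = {Adjuster, AgentID, ClaimID, CoverageType, Premium, Region, VIN, VehicleID}, which is every attribute, so {Adjuster} is a candidate key.
{VehicleID}⁺ = {Adjuster, AgentID, ClaimID, CoverageType, Premium, Region, VIN, VehicleID}, which is every attribute, so {VehicleID} is a candidate key.
No proper subset of any of these is a key, and no other minimal superkey exists.

{Adjuster}, {VehicleID}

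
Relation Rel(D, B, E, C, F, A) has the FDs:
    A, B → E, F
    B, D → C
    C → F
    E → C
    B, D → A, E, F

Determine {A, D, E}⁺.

Start with {A, D, E}.
E → C applies; add {C} → now {A, C, D, E}.
C → F applies; add {F} → now {A, C, D, E, F}.
No further FD applies.

{A, C, D, E, F}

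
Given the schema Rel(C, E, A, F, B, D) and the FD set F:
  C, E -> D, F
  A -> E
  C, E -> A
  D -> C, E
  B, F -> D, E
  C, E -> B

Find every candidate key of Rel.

{A, C}, {B, F}, {C, E}, {D}

Closure of {D} is {A, B, C, D, E, F}, the whole schema; {D} is a candidate key.
Closure of {A, C} is {A, B, C, D, E, F}, the whole schema; {A, C} is a candidate key.
Closure of {B, F} is {A, B, C, D, E, F}, the whole schema; {B, F} is a candidate key.
Closure of {C, E} is {A, B, C, D, E, F}, the whole schema; {C, E} is a candidate key.
No proper subset of any of these is a key, and no other minimal superkey exists.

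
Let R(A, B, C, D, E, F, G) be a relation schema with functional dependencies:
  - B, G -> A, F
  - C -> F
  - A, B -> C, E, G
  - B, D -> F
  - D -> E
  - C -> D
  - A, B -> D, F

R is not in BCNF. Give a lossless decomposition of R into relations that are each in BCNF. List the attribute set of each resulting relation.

{A, B, C, G}; {C, D, F}; {D, E}

Candidate keys of the original relation: {A, B}, {B, G}.
{A, B, C, D, E, F, G}: {C} determines {C, D, E, F} here but is not a superkey — split on C -> D, E, F, giving {C, D, E, F} and {A, B, C, G}.
{C, D, E, F}: {D} determines {D, E} here but is not a superkey — split on D -> E, giving {D, E} and {C, D, F}.
{D, E}: every determinant is a superkey — BCNF.
{C, D, F}: every determinant is a superkey — BCNF.
{A, B, C, G}: every determinant is a superkey — BCNF.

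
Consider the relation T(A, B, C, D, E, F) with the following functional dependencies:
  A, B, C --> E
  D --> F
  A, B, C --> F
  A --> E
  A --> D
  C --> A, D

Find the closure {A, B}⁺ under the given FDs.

{A, B, D, E, F}

Start with {A, B}.
A --> E applies; add {E} → now {A, B, E}.
A --> D applies; add {D} → now {A, B, D, E}.
D --> F applies; add {F} → now {A, B, D, E, F}.
No further FD applies.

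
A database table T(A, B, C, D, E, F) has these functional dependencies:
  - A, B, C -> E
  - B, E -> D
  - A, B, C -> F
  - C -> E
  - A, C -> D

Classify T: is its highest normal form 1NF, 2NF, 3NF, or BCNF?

1NF

Candidate key: {A, B, C}. Prime attributes: {A, B, C}.
B, E -> D: {B, E}⁺ = {B, D, E}, which is not all of the attributes, so the left side is not a superkey — BCNF is violated.
B, E -> D determines the non-prime attribute {D} from a non-superkey — 3NF is violated.
Since {C} ⊂ {A, B, C} and {C}⁺ ⊇ {E} with {E} non-prime, there is a partial dependency; 2NF fails.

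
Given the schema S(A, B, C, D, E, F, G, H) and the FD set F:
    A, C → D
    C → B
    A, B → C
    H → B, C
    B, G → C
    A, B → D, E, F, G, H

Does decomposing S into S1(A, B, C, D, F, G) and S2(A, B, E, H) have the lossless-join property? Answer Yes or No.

Yes

The shared attributes are {A, B} and {A, B}⁺ = {A, B, C, D, E, F, G, H}.
S1 is contained in that closure, so S1 ∩ S2 → S1 holds and the join is lossless.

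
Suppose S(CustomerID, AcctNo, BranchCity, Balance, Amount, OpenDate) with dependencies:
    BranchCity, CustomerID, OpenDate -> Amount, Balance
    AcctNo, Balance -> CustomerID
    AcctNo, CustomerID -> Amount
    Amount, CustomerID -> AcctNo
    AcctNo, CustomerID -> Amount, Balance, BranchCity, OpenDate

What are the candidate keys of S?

Closure of {AcctNo, Balance} is {AcctNo, Amount, Balance, BranchCity, CustomerID, OpenDate}, the whole schema; {AcctNo, Balance} is a candidate key.
Closure of {AcctNo, CustomerID} is {AcctNo, Amount, Balance, BranchCity, CustomerID, OpenDate}, the whole schema; {AcctNo, CustomerID} is a candidate key.
Closure of {Amount, CustomerID} is {AcctNo, Amount, Balance, BranchCity, CustomerID, OpenDate}, the whole schema; {Amount, CustomerID} is a candidate key.
Closure of {BranchCity, CustomerID, OpenDate} is {AcctNo, Amount, Balance, BranchCity, CustomerID, OpenDate}, the whole schema; {BranchCity, CustomerID, OpenDate} is a candidate key.
These are minimal and exhaustive — every other superkey contains one of them.

{AcctNo, Balance}, {AcctNo, CustomerID}, {Amount, CustomerID}, {BranchCity, CustomerID, OpenDate}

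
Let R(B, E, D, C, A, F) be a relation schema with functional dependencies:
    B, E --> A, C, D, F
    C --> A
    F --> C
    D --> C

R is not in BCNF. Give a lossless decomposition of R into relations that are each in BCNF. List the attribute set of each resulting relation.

{A, C}; {B, D, E, F}; {C, F}

Candidate key of the original relation: {B, E}.
In {A, B, C, D, E, F}, {C} is not a superkey ({C}⁺ restricted to this set is {A, C}), so split on C --> A into {A, C} and {B, C, D, E, F}.
{A, C} is in BCNF.
In {B, C, D, E, F}, {F} is not a superkey ({F}⁺ restricted to this set is {C, F}), so split on F --> C into {C, F} and {B, D, E, F}.
{C, F} is in BCNF.
{B, D, E, F} is in BCNF.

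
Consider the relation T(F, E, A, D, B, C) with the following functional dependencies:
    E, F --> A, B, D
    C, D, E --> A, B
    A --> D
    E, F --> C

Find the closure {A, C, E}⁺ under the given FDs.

Start with {A, C, E}.
A --> D applies; add {D} → now {A, C, D, E}.
C, D, E --> A, B applies; add {B} → now {A, B, C, D, E}.
No further FD applies.

{A, B, C, D, E}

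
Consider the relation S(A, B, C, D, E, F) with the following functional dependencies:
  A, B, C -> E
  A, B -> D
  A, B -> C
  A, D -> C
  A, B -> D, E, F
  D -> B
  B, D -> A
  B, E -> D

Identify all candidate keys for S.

{A, B}, {B, E}, {D}

{D}⁺ = {A, B, C, D, E, F}, which is every attribute, so {D} is a candidate key.
{A, B}⁺ = {A, B, C, D, E, F}, which is every attribute, so {A, B} is a candidate key.
{B, E}⁺ = {A, B, C, D, E, F}, which is every attribute, so {B, E} is a candidate key.
These are minimal and exhaustive — every other superkey contains one of them.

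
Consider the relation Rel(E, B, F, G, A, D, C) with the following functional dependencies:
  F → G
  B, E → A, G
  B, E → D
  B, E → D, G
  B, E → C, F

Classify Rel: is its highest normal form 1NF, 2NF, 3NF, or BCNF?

Candidate key: {B, E}. Prime attributes: {B, E}.
F → G breaks BCNF: {F}⁺ = {F, G}, so {F} is not a superkey.
F → G determines the non-prime attribute {G} from a non-superkey — 3NF is violated.
Checking every proper subset of each key, none determines a non-prime attribute — 2NF is satisfied.

2NF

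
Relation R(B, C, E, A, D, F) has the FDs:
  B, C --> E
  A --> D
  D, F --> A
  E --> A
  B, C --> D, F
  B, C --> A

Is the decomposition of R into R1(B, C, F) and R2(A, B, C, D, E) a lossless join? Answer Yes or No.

Yes

The shared attributes are {B, C} and {B, C}⁺ = {A, B, C, D, E, F}.
R1 is contained in that closure, so R1 ∩ R2 --> R1 holds and the join is lossless.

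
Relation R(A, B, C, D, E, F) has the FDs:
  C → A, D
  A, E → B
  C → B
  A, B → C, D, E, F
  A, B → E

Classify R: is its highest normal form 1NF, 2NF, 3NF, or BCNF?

BCNF

Candidate keys: {A, B}, {A, E}, {C}. Prime attributes: {A, B, C, E}.
Every FD has a superkey on the left, so the relation is in BCNF.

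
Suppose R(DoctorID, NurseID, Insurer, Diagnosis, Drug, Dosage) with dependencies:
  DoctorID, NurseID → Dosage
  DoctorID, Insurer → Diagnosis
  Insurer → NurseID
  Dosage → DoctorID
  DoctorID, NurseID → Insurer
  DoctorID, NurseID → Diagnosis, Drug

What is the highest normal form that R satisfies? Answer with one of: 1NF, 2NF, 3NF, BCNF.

Candidate keys: {DoctorID, Insurer}, {DoctorID, NurseID}, {Dosage, Insurer}, {Dosage, NurseID}. Prime attributes: {DoctorID, Dosage, Insurer, NurseID}.
For Insurer → NurseID we have {Insurer}⁺ = {Insurer, NurseID}; {Insurer} is not a superkey, so BCNF fails.
But every attribute on its right side ({NurseID}) is prime, and the same holds for every other non-superkey FD, so 3NF still holds.

3NF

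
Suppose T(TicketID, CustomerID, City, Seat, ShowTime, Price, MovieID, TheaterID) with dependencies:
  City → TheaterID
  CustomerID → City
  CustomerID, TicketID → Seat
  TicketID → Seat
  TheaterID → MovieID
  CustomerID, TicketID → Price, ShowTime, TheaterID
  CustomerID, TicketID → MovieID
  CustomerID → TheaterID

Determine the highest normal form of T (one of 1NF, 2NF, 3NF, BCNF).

Candidate key: {CustomerID, TicketID}. Prime attributes: {CustomerID, TicketID}.
City → TheaterID breaks BCNF: {City}⁺ = {City, MovieID, TheaterID}, so {City} is not a superkey.
City → TheaterID determines the non-prime attribute {TheaterID} from a non-superkey — 3NF is violated.
The proper key subset {CustomerID} of {CustomerID, TicketID} determines non-prime {City, MovieID, TheaterID}, so the relation is not even in 2NF.

1NF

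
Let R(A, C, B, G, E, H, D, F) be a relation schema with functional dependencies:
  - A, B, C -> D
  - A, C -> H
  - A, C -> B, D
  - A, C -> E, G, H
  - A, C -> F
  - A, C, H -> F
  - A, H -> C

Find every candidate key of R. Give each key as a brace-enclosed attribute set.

{A, C}, {A, H}

No FD produces {A}, so it must be in every candidate key.
{A, C}⁺ = {A, B, C, D, E, F, G, H} — all of the relation — so {A, C} is a candidate key.
{A, H}⁺ = {A, B, C, D, E, F, G, H} — all of the relation — so {A, H} is a candidate key.
Any other superkey properly contains one of these, so there are no further candidate keys.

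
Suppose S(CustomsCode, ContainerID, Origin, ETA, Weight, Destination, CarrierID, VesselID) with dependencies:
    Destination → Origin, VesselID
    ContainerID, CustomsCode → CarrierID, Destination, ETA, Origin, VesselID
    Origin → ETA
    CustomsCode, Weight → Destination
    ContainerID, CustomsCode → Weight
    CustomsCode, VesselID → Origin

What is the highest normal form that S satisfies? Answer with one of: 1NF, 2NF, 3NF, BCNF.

2NF

Candidate key: {ContainerID, CustomsCode}. Prime attributes: {ContainerID, CustomsCode}.
Destination → Origin, VesselID breaks BCNF: {Destination}⁺ = {Destination, ETA, Origin, VesselID}, so {Destination} is not a superkey.
Destination → Origin, VesselID determines the non-prime attributes {Origin, VesselID} from a non-superkey — 3NF is violated.
Checking every proper subset of each key, none determines a non-prime attribute — 2NF is satisfied.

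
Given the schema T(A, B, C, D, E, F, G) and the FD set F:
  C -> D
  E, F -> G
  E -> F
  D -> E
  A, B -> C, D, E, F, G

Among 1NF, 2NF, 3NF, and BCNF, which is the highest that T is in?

Candidate key: {A, B}. Prime attributes: {A, B}.
For C -> D we have {C}⁺ = {C, D, E, F, G}; {C} is not a superkey, so BCNF fails.
C -> D determines the non-prime attribute {D} from a non-superkey — 3NF is violated.
Checking every proper subset of each key, none determines a non-prime attribute — 2NF is satisfied.

2NF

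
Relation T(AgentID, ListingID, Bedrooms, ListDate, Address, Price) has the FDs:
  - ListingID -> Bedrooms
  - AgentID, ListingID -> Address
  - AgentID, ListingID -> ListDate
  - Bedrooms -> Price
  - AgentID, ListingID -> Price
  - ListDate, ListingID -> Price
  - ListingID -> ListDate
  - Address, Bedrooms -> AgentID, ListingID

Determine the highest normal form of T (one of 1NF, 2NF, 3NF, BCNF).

Candidate keys: {Address, Bedrooms}, {Address, ListingID}, {AgentID, ListingID}. Prime attributes: {Address, AgentID, Bedrooms, ListingID}.
ListingID -> Bedrooms: {ListingID}⁺ = {Bedrooms, ListDate, ListingID, Price}, which is not all of the attributes, so the left side is not a superkey — BCNF is violated.
Because {Price} is non-prime and the left side of Bedrooms -> Price is not a superkey, the relation is not in 3NF.
The proper key subset {Bedrooms} of {Address, Bedrooms} determines non-prime {Price}, so the relation is not even in 2NF.

1NF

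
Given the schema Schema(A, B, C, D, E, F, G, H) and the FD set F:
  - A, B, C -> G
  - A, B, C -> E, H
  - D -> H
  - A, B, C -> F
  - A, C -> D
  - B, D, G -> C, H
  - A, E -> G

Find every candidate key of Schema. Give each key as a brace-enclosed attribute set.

{A, B} never appear on the right of any FD, so every key must include all of them.
{A, B, C}⁺ = {A, B, C, D, E, F, G, H} — all of the relation — so {A, B, C} is a candidate key.
{A, B, D, E}⁺ = {A, B, C, D, E, F, G, H} — all of the relation — so {A, B, D, E} is a candidate key.
{A, B, D, G}⁺ = {A, B, C, D, E, F, G, H} — all of the relation — so {A, B, D, G} is a candidate key.
Any other superkey properly contains one of these, so there are no further candidate keys.

{A, B, C}, {A, B, D, E}, {A, B, D, G}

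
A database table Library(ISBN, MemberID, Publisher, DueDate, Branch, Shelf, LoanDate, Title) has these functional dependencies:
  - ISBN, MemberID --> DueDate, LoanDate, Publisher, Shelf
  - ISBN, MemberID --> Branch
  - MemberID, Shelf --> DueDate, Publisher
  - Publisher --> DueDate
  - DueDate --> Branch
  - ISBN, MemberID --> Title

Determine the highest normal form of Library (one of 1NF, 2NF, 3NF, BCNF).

Candidate key: {ISBN, MemberID}. Prime attributes: {ISBN, MemberID}.
For MemberID, Shelf --> DueDate, Publisher we have {MemberID, Shelf}⁺ = {Branch, DueDate, MemberID, Publisher, Shelf}; {MemberID, Shelf} is not a superkey, so BCNF fails.
Because {DueDate, Publisher} are non-prime and the left side of MemberID, Shelf --> DueDate, Publisher is not a superkey, the relation is not in 3NF.
No non-prime attribute depends on a proper subset of any candidate key, so 2NF holds.

2NF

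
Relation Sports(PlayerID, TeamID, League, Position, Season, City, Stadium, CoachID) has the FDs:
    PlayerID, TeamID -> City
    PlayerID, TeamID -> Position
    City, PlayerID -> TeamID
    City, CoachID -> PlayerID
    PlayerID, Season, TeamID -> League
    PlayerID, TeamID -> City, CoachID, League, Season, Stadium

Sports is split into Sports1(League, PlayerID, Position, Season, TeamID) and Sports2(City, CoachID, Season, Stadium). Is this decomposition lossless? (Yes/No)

No

Sports1 ∩ Sports2 = {Season}; its closure under F is {Season}.
Neither Sports1 nor Sports2 is contained in that closure, so the decomposition is lossy.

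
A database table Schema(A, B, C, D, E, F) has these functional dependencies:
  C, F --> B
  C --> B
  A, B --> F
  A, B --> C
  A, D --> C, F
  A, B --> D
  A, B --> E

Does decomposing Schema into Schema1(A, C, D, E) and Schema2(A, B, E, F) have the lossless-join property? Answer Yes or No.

Common attributes: {A, E}; their closure is {A, E}.
Neither Schema1 nor Schema2 is contained in that closure, so the decomposition is lossy.

No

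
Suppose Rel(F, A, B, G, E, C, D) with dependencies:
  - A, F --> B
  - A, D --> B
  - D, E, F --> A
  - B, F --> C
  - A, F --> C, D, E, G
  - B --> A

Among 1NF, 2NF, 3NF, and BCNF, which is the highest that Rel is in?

Candidate keys: {A, F}, {B, F}, {D, E, F}. Prime attributes: {A, B, D, E, F}.
A, D --> B: {A, D}⁺ = {A, B, D}, which is not all of the attributes, so the left side is not a superkey — BCNF is violated.
But every attribute on its right side ({B}) is prime, and the same holds for every other non-superkey FD, so 3NF still holds.

3NF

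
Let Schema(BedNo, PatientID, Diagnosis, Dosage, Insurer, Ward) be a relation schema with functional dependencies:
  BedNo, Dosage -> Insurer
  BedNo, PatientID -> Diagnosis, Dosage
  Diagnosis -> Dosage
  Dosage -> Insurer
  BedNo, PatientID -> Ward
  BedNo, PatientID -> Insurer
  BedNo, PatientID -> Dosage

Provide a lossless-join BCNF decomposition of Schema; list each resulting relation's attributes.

Candidate key of the original relation: {BedNo, PatientID}.
Within {BedNo, Diagnosis, Dosage, Insurer, PatientID, Ward}: {BedNo, Dosage}⁺ ∩ {BedNo, Diagnosis, Dosage, Insurer, PatientID, Ward} = {BedNo, Dosage, Insurer}, not the whole set, so BedNo, Dosage -> Insurer violates BCNF; decompose into {BedNo, Dosage, Insurer} and {BedNo, Diagnosis, Dosage, PatientID, Ward}.
Within {BedNo, Dosage, Insurer}: {Dosage}⁺ ∩ {BedNo, Dosage, Insurer} = {Dosage, Insurer}, not the whole set, so Dosage -> Insurer violates BCNF; decompose into {Dosage, Insurer} and {BedNo, Dosage}.
{Dosage, Insurer} has no BCNF violation.
{BedNo, Dosage} has no BCNF violation.
Within {BedNo, Diagnosis, Dosage, PatientID, Ward}: {Diagnosis}⁺ ∩ {BedNo, Diagnosis, Dosage, PatientID, Ward} = {Diagnosis, Dosage}, not the whole set, so Diagnosis -> Dosage violates BCNF; decompose into {Diagnosis, Dosage} and {BedNo, Diagnosis, PatientID, Ward}.
{Diagnosis, Dosage} has no BCNF violation.
{BedNo, Diagnosis, PatientID, Ward} has no BCNF violation.

{BedNo, Diagnosis, PatientID, Ward}; {BedNo, Dosage}; {Diagnosis, Dosage}; {Dosage, Insurer}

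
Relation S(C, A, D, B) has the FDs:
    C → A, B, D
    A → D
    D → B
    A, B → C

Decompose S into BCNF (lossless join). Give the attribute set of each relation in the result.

{A, C, D}; {B, D}

Candidate keys of the original relation: {A}, {C}.
Within {A, B, C, D}: {D}⁺ ∩ {A, B, C, D} = {B, D}, not the whole set, so D → B violates BCNF; decompose into {B, D} and {A, C, D}.
{B, D}: every determinant is a superkey — BCNF.
{A, C, D}: every determinant is a superkey — BCNF.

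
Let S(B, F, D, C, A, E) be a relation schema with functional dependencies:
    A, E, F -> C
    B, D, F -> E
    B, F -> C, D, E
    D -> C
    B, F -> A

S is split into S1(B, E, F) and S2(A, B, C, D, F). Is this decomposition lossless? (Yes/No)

Yes

S1 ∩ S2 = {B, F}; its closure under F is {A, B, C, D, E, F}.
Since S1 ⊆ {A, B, C, D, E, F}, the intersection is a superkey of S1; the decomposition is lossless.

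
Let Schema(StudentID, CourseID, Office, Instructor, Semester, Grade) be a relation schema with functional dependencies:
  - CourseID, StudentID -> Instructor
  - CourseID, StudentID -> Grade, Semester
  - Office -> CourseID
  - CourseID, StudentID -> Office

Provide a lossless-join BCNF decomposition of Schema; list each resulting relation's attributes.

{CourseID, Office}; {Grade, Instructor, Office, Semester, StudentID}

Candidate keys of the original relation: {CourseID, StudentID}, {Office, StudentID}.
{CourseID, Grade, Instructor, Office, Semester, StudentID}: {Office} determines {CourseID, Office} here but is not a superkey — split on Office -> CourseID, giving {CourseID, Office} and {Grade, Instructor, Office, Semester, StudentID}.
{CourseID, Office}: every determinant is a superkey — BCNF.
{Grade, Instructor, Office, Semester, StudentID}: every determinant is a superkey — BCNF.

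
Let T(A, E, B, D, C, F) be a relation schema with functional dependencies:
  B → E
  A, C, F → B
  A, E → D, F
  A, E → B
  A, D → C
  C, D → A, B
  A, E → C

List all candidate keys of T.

{A, B}⁺ = {A, B, C, D, E, F}, which is every attribute, so {A, B} is a candidate key.
{A, D}⁺ = {A, B, C, D, E, F}, which is every attribute, so {A, D} is a candidate key.
{A, E}⁺ = {A, B, C, D, E, F}, which is every attribute, so {A, E} is a candidate key.
{C, D}⁺ = {A, B, C, D, E, F}, which is every attribute, so {C, D} is a candidate key.
{A, C, F}⁺ = {A, B, C, D, E, F}, which is every attribute, so {A, C, F} is a candidate key.
These are minimal and exhaustive — every other superkey contains one of them.

{A, B}, {A, C, F}, {A, D}, {A, E}, {C, D}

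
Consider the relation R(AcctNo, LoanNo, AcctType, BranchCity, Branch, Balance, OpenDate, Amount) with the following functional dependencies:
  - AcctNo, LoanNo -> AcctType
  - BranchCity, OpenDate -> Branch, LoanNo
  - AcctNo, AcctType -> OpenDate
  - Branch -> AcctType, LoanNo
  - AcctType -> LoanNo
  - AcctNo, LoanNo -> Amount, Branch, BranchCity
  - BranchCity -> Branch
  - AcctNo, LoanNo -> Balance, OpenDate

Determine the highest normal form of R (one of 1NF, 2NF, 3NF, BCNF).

3NF

Candidate keys: {AcctNo, AcctType}, {AcctNo, Branch}, {AcctNo, BranchCity}, {AcctNo, LoanNo}. Prime attributes: {AcctNo, AcctType, Branch, BranchCity, LoanNo}.
For BranchCity, OpenDate -> Branch, LoanNo we have {BranchCity, OpenDate}⁺ = {AcctType, Branch, BranchCity, LoanNo, OpenDate}; {BranchCity, OpenDate} is not a superkey, so BCNF fails.
Since {Branch, LoanNo} ⊆ prime attributes and every other non-superkey FD also has a prime right side, the schema is in 3NF.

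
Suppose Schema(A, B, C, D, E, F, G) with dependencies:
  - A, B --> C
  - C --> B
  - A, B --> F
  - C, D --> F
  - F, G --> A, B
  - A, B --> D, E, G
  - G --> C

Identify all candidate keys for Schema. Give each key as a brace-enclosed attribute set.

{A, B}, {A, C}, {A, G}, {D, G}, {F, G}

{A, B}⁺ = {A, B, C, D, E, F, G} — all of the relation — so {A, B} is a candidate key.
{A, C}⁺ = {A, B, C, D, E, F, G} — all of the relation — so {A, C} is a candidate key.
{A, G}⁺ = {A, B, C, D, E, F, G} — all of the relation — so {A, G} is a candidate key.
{D, G}⁺ = {A, B, C, D, E, F, G} — all of the relation — so {D, G} is a candidate key.
{F, G}⁺ = {A, B, C, D, E, F, G} — all of the relation — so {F, G} is a candidate key.
No proper subset of any of these is a key, and no other minimal superkey exists.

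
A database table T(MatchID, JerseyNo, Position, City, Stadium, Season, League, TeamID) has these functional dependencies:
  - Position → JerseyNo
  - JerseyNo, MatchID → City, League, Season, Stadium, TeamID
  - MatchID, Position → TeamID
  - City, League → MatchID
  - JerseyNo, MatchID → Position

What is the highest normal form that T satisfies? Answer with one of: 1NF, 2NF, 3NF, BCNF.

Candidate keys: {City, JerseyNo, League}, {City, League, Position}, {JerseyNo, MatchID}, {MatchID, Position}. Prime attributes: {City, JerseyNo, League, MatchID, Position}.
Position → JerseyNo: {Position}⁺ = {JerseyNo, Position}, which is not all of the attributes, so the left side is not a superkey — BCNF is violated.
But every attribute on its right side ({JerseyNo}) is prime, and the same holds for every other non-superkey FD, so 3NF still holds.

3NF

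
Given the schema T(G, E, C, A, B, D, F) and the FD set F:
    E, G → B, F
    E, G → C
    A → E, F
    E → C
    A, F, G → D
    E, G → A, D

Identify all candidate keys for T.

{A, G}, {E, G}

No FD produces {G}, so it must be in every candidate key.
Closure of {A, G} is {A, B, C, D, E, F, G}, the whole schema; {A, G} is a candidate key.
Closure of {E, G} is {A, B, C, D, E, F, G}, the whole schema; {E, G} is a candidate key.
No proper subset of any of these is a key, and no other minimal superkey exists.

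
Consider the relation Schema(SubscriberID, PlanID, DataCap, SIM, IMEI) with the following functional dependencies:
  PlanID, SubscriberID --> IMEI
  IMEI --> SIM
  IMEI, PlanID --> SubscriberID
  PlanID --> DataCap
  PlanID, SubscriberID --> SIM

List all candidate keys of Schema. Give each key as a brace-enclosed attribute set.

{IMEI, PlanID}, {PlanID, SubscriberID}

No FD produces {PlanID}, so it must be in every candidate key.
Closure of {IMEI, PlanID} is {DataCap, IMEI, PlanID, SIM, SubscriberID}, the whole schema; {IMEI, PlanID} is a candidate key.
Closure of {PlanID, SubscriberID} is {DataCap, IMEI, PlanID, SIM, SubscriberID}, the whole schema; {PlanID, SubscriberID} is a candidate key.
No proper subset of any of these is a key, and no other minimal superkey exists.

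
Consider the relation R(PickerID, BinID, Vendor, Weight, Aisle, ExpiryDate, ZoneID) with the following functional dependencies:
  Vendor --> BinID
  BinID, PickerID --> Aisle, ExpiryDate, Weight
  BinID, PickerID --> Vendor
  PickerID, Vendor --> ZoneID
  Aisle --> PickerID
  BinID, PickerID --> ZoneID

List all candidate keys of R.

{Aisle, BinID}⁺ = {Aisle, BinID, ExpiryDate, PickerID, Vendor, Weight, ZoneID} — all of the relation — so {Aisle, BinID} is a candidate key.
{Aisle, Vendor}⁺ = {Aisle, BinID, ExpiryDate, PickerID, Vendor, Weight, ZoneID} — all of the relation — so {Aisle, Vendor} is a candidate key.
{BinID, PickerID}⁺ = {Aisle, BinID, ExpiryDate, PickerID, Vendor, Weight, ZoneID} — all of the relation — so {BinID, PickerID} is a candidate key.
{PickerID, Vendor}⁺ = {Aisle, BinID, ExpiryDate, PickerID, Vendor, Weight, ZoneID} — all of the relation — so {PickerID, Vendor} is a candidate key.
Any other superkey properly contains one of these, so there are no further candidate keys.

{Aisle, BinID}, {Aisle, Vendor}, {BinID, PickerID}, {PickerID, Vendor}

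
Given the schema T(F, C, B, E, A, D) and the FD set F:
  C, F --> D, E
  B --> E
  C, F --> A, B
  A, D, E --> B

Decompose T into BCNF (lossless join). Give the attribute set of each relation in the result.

Candidate key of the original relation: {C, F}.
Within {A, B, C, D, E, F}: {B}⁺ ∩ {A, B, C, D, E, F} = {B, E}, not the whole set, so B --> E violates BCNF; decompose into {B, E} and {A, B, C, D, F}.
{B, E} is in BCNF.
{A, B, C, D, F} is in BCNF.

{A, B, C, D, F}; {B, E}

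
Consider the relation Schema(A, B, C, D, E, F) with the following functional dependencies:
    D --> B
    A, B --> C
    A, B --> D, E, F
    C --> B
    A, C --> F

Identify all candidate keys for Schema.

{A, B}, {A, C}, {A, D}

Attributes never on any right-hand side: {A} — every candidate key must contain it.
Closure of {A, B} is {A, B, C, D, E, F}, the whole schema; {A, B} is a candidate key.
Closure of {A, C} is {A, B, C, D, E, F}, the whole schema; {A, C} is a candidate key.
Closure of {A, D} is {A, B, C, D, E, F}, the whole schema; {A, D} is a candidate key.
No proper subset of any of these is a key, and no other minimal superkey exists.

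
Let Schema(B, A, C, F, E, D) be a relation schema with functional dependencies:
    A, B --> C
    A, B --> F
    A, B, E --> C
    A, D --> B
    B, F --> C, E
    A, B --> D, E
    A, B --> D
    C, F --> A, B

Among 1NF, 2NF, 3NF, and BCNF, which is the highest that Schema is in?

Candidate keys: {A, B}, {A, D}, {B, F}, {C, F}. Prime attributes: {A, B, C, D, F}.
The left-hand side of every FD is a superkey, so BCNF is satisfied.

BCNF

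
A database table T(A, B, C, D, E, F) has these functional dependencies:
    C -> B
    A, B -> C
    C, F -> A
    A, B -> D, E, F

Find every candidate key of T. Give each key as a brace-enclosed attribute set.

{A, B}⁺ = {A, B, C, D, E, F} — all of the relation — so {A, B} is a candidate key.
{A, C}⁺ = {A, B, C, D, E, F} — all of the relation — so {A, C} is a candidate key.
{C, F}⁺ = {A, B, C, D, E, F} — all of the relation — so {C, F} is a candidate key.
No proper subset of any of these is a key, and no other minimal superkey exists.

{A, B}, {A, C}, {C, F}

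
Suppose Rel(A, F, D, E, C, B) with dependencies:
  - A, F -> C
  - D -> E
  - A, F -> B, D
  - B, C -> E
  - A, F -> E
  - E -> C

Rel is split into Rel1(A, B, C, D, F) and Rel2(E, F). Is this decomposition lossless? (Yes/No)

No

The shared attributes are {F} and {F}⁺ = {F}.
The closure covers neither Rel1 nor Rel2 entirely; the join is not lossless.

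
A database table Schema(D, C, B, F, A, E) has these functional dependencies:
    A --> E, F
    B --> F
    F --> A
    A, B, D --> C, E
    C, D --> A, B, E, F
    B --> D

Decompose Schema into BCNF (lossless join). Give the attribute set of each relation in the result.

Candidate keys of the original relation: {B}, {C, D}.
In {A, B, C, D, E, F}, {A} is not a superkey ({A}⁺ restricted to this set is {A, E, F}), so split on A --> E, F into {A, E, F} and {A, B, C, D}.
{A, E, F} is in BCNF.
{A, B, C, D} is in BCNF.

{A, B, C, D}; {A, E, F}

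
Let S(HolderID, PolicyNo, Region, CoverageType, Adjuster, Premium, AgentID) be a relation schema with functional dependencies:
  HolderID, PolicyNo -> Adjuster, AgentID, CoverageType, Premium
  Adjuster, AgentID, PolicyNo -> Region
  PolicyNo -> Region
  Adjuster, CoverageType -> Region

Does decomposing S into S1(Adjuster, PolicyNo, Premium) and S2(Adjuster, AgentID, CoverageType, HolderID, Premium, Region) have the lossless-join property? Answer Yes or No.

S1 ∩ S2 = {Adjuster, Premium}; its closure under F is {Adjuster, Premium}.
Neither S1 nor S2 is contained in that closure, so the decomposition is lossy.

No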